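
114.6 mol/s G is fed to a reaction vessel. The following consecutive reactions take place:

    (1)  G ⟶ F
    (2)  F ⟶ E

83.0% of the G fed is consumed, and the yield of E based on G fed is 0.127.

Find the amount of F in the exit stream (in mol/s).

Conversion of G: G consumed = 1ξ₁ = 0.83 × 114.6 → ξ₁ = 95.12 mol/s.
Yield of E: 1ξ₂ / 114.6 = 0.127 → ξ₂ = 14.55 mol/s.
Outlet amounts (n = n₀ + Σ ν·ξ):
  G: 114.6 − 1(95.12) = 19.48
  F: 0 + 1(95.12) − 1(14.55) = 80.56
  E: 0 + 1(14.55) = 14.55

80.6 mol/s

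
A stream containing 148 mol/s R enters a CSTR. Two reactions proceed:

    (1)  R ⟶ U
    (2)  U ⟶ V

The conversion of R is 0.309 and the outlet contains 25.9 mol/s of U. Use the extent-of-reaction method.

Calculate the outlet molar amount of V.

19.8 mol/s

Conversion of R: R consumed = 1ξ₁ = 0.309 × 148 → ξ₁ = 45.73 mol/s.
U balance: n_U = 0 + 1ξ₁ − 1ξ₂ = 25.9 → ξ₂ = (1·45.73 − 25.9)/1 = 19.83 mol/s.
Outlet amounts (n = n₀ + Σ ν·ξ):
  R: 148 − 1(45.73) = 102.3
  U: 0 + 1(45.73) − 1(19.83) = 25.9
  V: 0 + 1(19.83) = 19.83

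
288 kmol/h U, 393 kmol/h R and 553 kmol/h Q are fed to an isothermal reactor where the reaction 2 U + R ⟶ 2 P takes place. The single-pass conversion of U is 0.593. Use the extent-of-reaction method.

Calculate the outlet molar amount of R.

U reacted = 0.593 × 288 = 170.8 kmol/h; ν_U = −2, so ξ = 170.8/2 = 85.39 kmol/h.
Outlet amounts (n = n₀ + ν ξ):
  U: 288 − 2(85.39) = 117.2
  R: 393 − 1(85.39) = 307.6
  P: 0 + 2(85.39) = 170.8
  Q: 553 (inert)

308 kmol/h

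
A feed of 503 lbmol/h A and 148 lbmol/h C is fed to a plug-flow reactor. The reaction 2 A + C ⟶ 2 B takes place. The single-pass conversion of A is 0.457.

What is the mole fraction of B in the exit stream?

A reacted = 0.457 × 503 = 229.9 lbmol/h; ν_A = −2, so ξ = 229.9/2 = 114.9 lbmol/h.
Outlet amounts (n = n₀ + ν ξ):
  A: 503 − 2(114.9) = 273.1
  C: 148 − 1(114.9) = 33.06
  B: 0 + 2(114.9) = 229.9
Total out = 536.1 lbmol/h; y_B = 229.9 / 536.1 = 0.4288.

0.429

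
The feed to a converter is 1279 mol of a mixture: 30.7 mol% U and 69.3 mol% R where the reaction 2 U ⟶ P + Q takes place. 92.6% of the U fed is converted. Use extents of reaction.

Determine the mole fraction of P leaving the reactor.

0.142

U reacted = 0.926 × 392.7 = 363.6 mol; ν_U = −2, so ξ = 363.6/2 = 181.8 mol.
Outlet amounts (n = n₀ + ν ξ):
  U: 392.7 − 2(181.8) = 29.06
  P: 0 + 1(181.8) = 181.8
  Q: 0 + 1(181.8) = 181.8
  R: 886.3 (inert)
Total out = 1279 mol; y_P = 181.8 / 1279 = 0.1421.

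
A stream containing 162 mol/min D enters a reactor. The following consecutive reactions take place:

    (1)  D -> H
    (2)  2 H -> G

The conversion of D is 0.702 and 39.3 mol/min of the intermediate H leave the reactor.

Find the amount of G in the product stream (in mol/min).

Conversion of D: D consumed = 1ξ₁ = 0.702 × 162 → ξ₁ = 113.7 mol/min.
H balance: n_H = 0 + 1ξ₁ − 2ξ₂ = 39.3 → ξ₂ = (1·113.7 − 39.3)/2 = 37.21 mol/min.
Outlet amounts (n = n₀ + Σ ν·ξ):
  D: 162 − 1(113.7) = 48.28
  H: 0 + 1(113.7) − 2(37.21) = 39.3
  G: 0 + 1(37.21) = 37.21

37.2 mol/min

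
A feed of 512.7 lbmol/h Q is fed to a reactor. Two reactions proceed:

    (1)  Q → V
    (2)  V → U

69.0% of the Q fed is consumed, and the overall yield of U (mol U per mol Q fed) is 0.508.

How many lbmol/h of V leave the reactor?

Conversion of Q: Q consumed = 1ξ₁ = 0.69 × 512.7 → ξ₁ = 353.8 lbmol/h.
Yield of U: 1ξ₂ / 512.7 = 0.508 → ξ₂ = 260.5 lbmol/h.
Outlet amounts (n = n₀ + Σ ν·ξ):
  Q: 512.7 − 1(353.8) = 158.9
  V: 0 + 1(353.8) − 1(260.5) = 93.31
  U: 0 + 1(260.5) = 260.5

93.3 lbmol/h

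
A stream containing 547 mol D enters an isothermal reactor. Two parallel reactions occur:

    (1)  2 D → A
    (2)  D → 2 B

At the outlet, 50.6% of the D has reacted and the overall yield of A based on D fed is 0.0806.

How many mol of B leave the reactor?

Yield of A: 1ξ₁ / 547 = 0.0806 → ξ₁ = 44.09 mol.
Conversion of D: 2ξ₁ + 1ξ₂ = 0.506 × 547 = 276.8 → ξ₂ = 188.6 mol.
Outlet amounts (n = n₀ + Σ ν·ξ):
  D: 547 − 2(44.09) − 1(188.6) = 270.2
  A: 0 + 1(44.09) = 44.09
  B: 0 + 2(188.6) = 377.2

377 mol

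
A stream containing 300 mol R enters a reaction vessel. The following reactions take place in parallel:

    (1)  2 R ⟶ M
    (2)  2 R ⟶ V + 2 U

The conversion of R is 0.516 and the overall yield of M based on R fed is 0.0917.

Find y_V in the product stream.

0.155

Yield of M: 1ξ₁ / 300 = 0.0917 → ξ₁ = 27.51 mol.
Conversion of R: 2ξ₁ + 2ξ₂ = 0.516 × 300 = 154.8 → ξ₂ = 49.89 mol.
Outlet amounts (n = n₀ + Σ ν·ξ):
  R: 300 − 2(27.51) − 2(49.89) = 145.2
  M: 0 + 1(27.51) = 27.51
  V: 0 + 1(49.89) = 49.89
  U: 0 + 2(49.89) = 99.78
Total out = 322.4 mol; y_V = 49.89 / 322.4 = 0.1548.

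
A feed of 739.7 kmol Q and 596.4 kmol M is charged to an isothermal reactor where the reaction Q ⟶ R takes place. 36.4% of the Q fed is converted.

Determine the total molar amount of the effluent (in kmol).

1340 kmol

Q reacted = 0.364 × 739.7 = 269.3 kmol; ν_Q = −1, so ξ = 269.3/1 = 269.3 kmol.
Outlet amounts (n = n₀ + ν ξ):
  Q: 739.7 − 1(269.3) = 470.4
  R: 0 + 1(269.3) = 269.3
  M: 596.4 (inert)
Total out = 470.4 + 269.3 + 596.4 = 1336 kmol.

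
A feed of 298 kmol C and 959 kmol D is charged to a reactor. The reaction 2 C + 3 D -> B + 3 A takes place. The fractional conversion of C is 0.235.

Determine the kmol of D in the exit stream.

854 kmol

C reacted = 0.235 × 298 = 70.03 kmol; ν_C = −2, so ξ = 70.03/2 = 35.02 kmol.
Outlet amounts (n = n₀ + ν ξ):
  C: 298 − 2(35.02) = 228
  D: 959 − 3(35.02) = 854
  B: 0 + 1(35.02) = 35.02
  A: 0 + 3(35.02) = 105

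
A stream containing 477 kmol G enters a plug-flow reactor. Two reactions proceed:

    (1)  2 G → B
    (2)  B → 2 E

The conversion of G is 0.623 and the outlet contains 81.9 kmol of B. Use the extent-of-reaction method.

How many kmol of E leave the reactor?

Conversion of G: G consumed = 2ξ₁ = 0.623 × 477 → ξ₁ = 148.6 kmol.
B balance: n_B = 0 + 1ξ₁ − 1ξ₂ = 81.9 → ξ₂ = (1·148.6 − 81.9)/1 = 66.69 kmol.
Outlet amounts (n = n₀ + Σ ν·ξ):
  G: 477 − 2(148.6) = 179.8
  B: 0 + 1(148.6) − 1(66.69) = 81.9
  E: 0 + 2(66.69) = 133.4

133 kmol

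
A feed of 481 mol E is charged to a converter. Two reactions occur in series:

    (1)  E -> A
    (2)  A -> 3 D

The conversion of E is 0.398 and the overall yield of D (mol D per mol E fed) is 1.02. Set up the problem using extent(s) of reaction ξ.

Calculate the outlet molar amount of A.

Conversion of E: E consumed = 1ξ₁ = 0.398 × 481 → ξ₁ = 191.4 mol.
Yield of D: 3ξ₂ / 481 = 1.02 → ξ₂ = 163.5 mol.
Outlet amounts (n = n₀ + Σ ν·ξ):
  E: 481 − 1(191.4) = 289.6
  A: 0 + 1(191.4) − 1(163.5) = 27.9
  D: 0 + 3(163.5) = 490.6

27.9 mol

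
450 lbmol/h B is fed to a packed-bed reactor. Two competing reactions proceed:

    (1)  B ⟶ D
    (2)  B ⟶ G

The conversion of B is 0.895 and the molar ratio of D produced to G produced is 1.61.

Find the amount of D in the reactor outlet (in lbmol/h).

Conversion of B: B consumed = 0.895 × 450 = 402.8 lbmol/h = 1ξ₁ + 1ξ₂.
Selectivity: 1ξ₁ / (1ξ₂) = 1.61 → ξ₁ = 1.61 ξ₂.
Substitute: (1·1.61 + 1) ξ₂ = 402.8 → ξ₂ = 154.3 lbmol/h, ξ₁ = 248.4 lbmol/h.
Outlet amounts (n = n₀ + Σ ν·ξ):
  B: 450 − 1(248.4) − 1(154.3) = 47.25
  D: 0 + 1(248.4) = 248.4
  G: 0 + 1(154.3) = 154.3

248 lbmol/h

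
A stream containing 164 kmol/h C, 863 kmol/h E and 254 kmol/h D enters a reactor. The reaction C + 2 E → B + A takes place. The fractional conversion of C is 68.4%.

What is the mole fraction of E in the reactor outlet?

0.546

C reacted = 0.684 × 164 = 112.2 kmol/h; ν_C = −1, so ξ = 112.2/1 = 112.2 kmol/h.
Outlet amounts (n = n₀ + ν ξ):
  C: 164 − 1(112.2) = 51.82
  E: 863 − 2(112.2) = 638.6
  B: 0 + 1(112.2) = 112.2
  A: 0 + 1(112.2) = 112.2
  D: 254 (inert)
Total out = 1169 kmol/h; y_E = 638.6 / 1169 = 0.5464.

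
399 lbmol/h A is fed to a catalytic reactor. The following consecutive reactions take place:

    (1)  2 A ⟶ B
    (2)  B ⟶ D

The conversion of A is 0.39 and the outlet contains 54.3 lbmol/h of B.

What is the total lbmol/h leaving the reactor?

321 lbmol/h

Conversion of A: A consumed = 2ξ₁ = 0.39 × 399 → ξ₁ = 77.81 lbmol/h.
B balance: n_B = 0 + 1ξ₁ − 1ξ₂ = 54.3 → ξ₂ = (1·77.81 − 54.3)/1 = 23.51 lbmol/h.
Outlet amounts (n = n₀ + Σ ν·ξ):
  A: 399 − 2(77.81) = 243.4
  B: 0 + 1(77.81) − 1(23.51) = 54.3
  D: 0 + 1(23.51) = 23.51
Total out = 243.4 + 54.3 + 23.51 = 321.2 lbmol/h.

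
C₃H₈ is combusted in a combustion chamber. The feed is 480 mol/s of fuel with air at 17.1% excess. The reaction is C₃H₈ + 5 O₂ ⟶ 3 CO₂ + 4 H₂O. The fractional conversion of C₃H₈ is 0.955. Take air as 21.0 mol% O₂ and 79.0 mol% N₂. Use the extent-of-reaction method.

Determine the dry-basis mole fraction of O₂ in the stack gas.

Stoichiometric O₂ = 5 × 480 = 2400 mol/s; O₂ fed = 2400 × 1.171 = 2810 mol/s.
N₂ fed = 2810 × 79/21 = 10570 mol/s.
Fuel reacted = 0.955 × 480 → ξ = 458.4 mol/s.
Outlet (n = n₀ + ν ξ):
  C₃H₈: 480 − 1(458.4) = 21.6
  O₂: 2810 − 5(458.4) = 518.4
  N₂: 10570 (inert)
  CO₂: 0 + 3(458.4) = 1375
  H₂O: 0 + 4(458.4) = 1834
Dry total = 12490 mol/s; y_O₂ (dry) = 518.4 / 12490 = 0.04151.

0.0415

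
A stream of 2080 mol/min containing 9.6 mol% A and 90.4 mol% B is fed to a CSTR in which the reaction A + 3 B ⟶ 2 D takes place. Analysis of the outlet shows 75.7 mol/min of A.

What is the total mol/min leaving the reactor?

1830 mol/min

For A: n = n₀ − 1ξ → 75.7 = 199.7 − 1ξ, giving ξ = 124 mol/min.
Outlet amounts (n = n₀ + ν ξ):
  A: 199.7 − 1(124) = 75.7
  B: 1880 − 3(124) = 1508
  D: 0 + 2(124) = 248
Total out = 75.7 + 1508 + 248 = 1832 mol/min.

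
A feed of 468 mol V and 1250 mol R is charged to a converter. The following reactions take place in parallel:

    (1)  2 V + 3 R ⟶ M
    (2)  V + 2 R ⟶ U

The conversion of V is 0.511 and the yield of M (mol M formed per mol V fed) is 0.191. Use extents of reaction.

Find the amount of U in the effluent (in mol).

60.4 mol

Yield of M: 1ξ₁ / 468 = 0.191 → ξ₁ = 89.39 mol.
Conversion of V: 2ξ₁ + 1ξ₂ = 0.511 × 468 = 239.1 → ξ₂ = 60.37 mol.
Outlet amounts (n = n₀ + Σ ν·ξ):
  V: 468 − 2(89.39) − 1(60.37) = 228.9
  R: 1250 − 3(89.39) − 2(60.37) = 861.1
  M: 0 + 1(89.39) = 89.39
  U: 0 + 1(60.37) = 60.37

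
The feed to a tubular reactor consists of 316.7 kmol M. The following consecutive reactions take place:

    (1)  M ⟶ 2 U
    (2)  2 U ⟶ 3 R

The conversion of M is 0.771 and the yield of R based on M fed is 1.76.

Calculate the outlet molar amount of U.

117 kmol

Conversion of M: M consumed = 1ξ₁ = 0.771 × 316.7 → ξ₁ = 244.2 kmol.
Yield of R: 3ξ₂ / 316.7 = 1.76 → ξ₂ = 185.8 kmol.
Outlet amounts (n = n₀ + Σ ν·ξ):
  M: 316.7 − 1(244.2) = 72.52
  U: 0 + 2(244.2) − 2(185.8) = 116.8
  R: 0 + 3(185.8) = 557.4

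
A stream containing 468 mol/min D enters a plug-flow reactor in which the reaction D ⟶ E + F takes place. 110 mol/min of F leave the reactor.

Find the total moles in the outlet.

578 mol/min

For F: n = n₀ + 1ξ → 110 = 0 + 1ξ, giving ξ = 110 mol/min.
Outlet amounts (n = n₀ + ν ξ):
  D: 468 − 1(110) = 358
  E: 0 + 1(110) = 110
  F: 0 + 1(110) = 110
Total out = 358 + 110 + 110 = 578 mol/min.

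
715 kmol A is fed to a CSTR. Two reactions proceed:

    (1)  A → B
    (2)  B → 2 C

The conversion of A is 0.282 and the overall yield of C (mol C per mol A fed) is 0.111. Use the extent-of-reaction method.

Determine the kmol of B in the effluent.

Conversion of A: A consumed = 1ξ₁ = 0.282 × 715 → ξ₁ = 201.6 kmol.
Yield of C: 2ξ₂ / 715 = 0.111 → ξ₂ = 39.68 kmol.
Outlet amounts (n = n₀ + Σ ν·ξ):
  A: 715 − 1(201.6) = 513.4
  B: 0 + 1(201.6) − 1(39.68) = 161.9
  C: 0 + 2(39.68) = 79.36

162 kmol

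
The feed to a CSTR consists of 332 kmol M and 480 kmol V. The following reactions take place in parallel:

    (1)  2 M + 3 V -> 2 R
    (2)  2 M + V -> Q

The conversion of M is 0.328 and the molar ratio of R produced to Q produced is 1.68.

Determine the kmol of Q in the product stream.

29.6 kmol

Conversion of M: M consumed = 0.328 × 332 = 108.9 kmol = 2ξ₁ + 2ξ₂.
Selectivity: 2ξ₁ / (1ξ₂) = 1.68 → ξ₁ = 0.84 ξ₂.
Substitute: (2·0.84 + 2) ξ₂ = 108.9 → ξ₂ = 29.59 kmol, ξ₁ = 24.86 kmol.
Outlet amounts (n = n₀ + Σ ν·ξ):
  M: 332 − 2(24.86) − 2(29.59) = 223.1
  V: 480 − 3(24.86) − 1(29.59) = 375.8
  R: 0 + 2(24.86) = 49.71
  Q: 0 + 1(29.59) = 29.59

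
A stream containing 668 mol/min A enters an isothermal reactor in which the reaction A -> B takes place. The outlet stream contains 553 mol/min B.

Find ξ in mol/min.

ξ = 553 mol/min

For B: n = n₀ + 1ξ → 553 = 0 + 1ξ, giving ξ = 553 mol/min.
Outlet amounts (n = n₀ + ν ξ):
  A: 668 − 1(553) = 115
  B: 0 + 1(553) = 553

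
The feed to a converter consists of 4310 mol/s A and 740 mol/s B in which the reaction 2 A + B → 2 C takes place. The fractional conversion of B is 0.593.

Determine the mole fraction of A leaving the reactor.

B reacted = 0.593 × 740 = 438.8 mol/s; ν_B = −1, so ξ = 438.8/1 = 438.8 mol/s.
Outlet amounts (n = n₀ + ν ξ):
  A: 4310 − 2(438.8) = 3432
  B: 740 − 1(438.8) = 301.2
  C: 0 + 2(438.8) = 877.6
Total out = 4611 mol/s; y_A = 3432 / 4611 = 0.7444.

0.744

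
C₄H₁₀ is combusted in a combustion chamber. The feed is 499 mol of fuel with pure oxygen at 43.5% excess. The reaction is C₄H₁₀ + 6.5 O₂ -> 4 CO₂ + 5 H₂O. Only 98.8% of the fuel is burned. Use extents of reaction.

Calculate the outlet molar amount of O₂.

Stoichiometric O₂ = 6.5 × 499 = 3244 mol; O₂ fed = 3244 × 1.435 = 4654 mol.
Fuel reacted = 0.988 × 499 → ξ = 493 mol.
Outlet (n = n₀ + ν ξ):
  C₄H₁₀: 499 − 1(493) = 5.988
  O₂: 4654 − 6.5(493) = 1450
  CO₂: 0 + 4(493) = 1972
  H₂O: 0 + 5(493) = 2465

1450 mol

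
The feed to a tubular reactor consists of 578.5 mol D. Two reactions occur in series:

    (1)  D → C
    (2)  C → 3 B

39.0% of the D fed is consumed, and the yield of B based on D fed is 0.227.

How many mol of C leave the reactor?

182 mol

Conversion of D: D consumed = 1ξ₁ = 0.39 × 578.5 → ξ₁ = 225.6 mol.
Yield of B: 3ξ₂ / 578.5 = 0.227 → ξ₂ = 43.77 mol.
Outlet amounts (n = n₀ + Σ ν·ξ):
  D: 578.5 − 1(225.6) = 352.9
  C: 0 + 1(225.6) − 1(43.77) = 181.8
  B: 0 + 3(43.77) = 131.3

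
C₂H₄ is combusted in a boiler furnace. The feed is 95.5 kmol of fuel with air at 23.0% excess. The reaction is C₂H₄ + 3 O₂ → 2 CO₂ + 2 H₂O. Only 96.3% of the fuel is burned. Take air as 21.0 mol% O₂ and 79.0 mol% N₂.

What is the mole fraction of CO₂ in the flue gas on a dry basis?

Stoichiometric O₂ = 3 × 95.5 = 286.5 kmol; O₂ fed = 286.5 × 1.230 = 352.4 kmol.
N₂ fed = 352.4 × 79/21 = 1326 kmol.
Fuel reacted = 0.963 × 95.5 → ξ = 91.97 kmol.
Outlet (n = n₀ + ν ξ):
  C₂H₄: 95.5 − 1(91.97) = 3.534
  O₂: 352.4 − 3(91.97) = 76.5
  N₂: 1326 (inert)
  CO₂: 0 + 2(91.97) = 183.9
  H₂O: 0 + 2(91.97) = 183.9
Dry total = 1590 kmol; y_CO₂ (dry) = 183.9 / 1590 = 0.1157.

0.116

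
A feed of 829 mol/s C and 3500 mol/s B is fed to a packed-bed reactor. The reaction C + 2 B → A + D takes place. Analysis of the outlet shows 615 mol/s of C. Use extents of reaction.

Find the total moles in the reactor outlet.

4120 mol/s

For C: n = n₀ − 1ξ → 615 = 829 − 1ξ, giving ξ = 214 mol/s.
Outlet amounts (n = n₀ + ν ξ):
  C: 829 − 1(214) = 615
  B: 3500 − 2(214) = 3072
  A: 0 + 1(214) = 214
  D: 0 + 1(214) = 214
Total out = 615 + 3072 + 214 + 214 = 4115 mol/s.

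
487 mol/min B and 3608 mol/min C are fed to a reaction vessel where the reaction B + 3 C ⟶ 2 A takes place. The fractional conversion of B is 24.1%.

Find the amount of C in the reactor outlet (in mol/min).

B reacted = 0.241 × 487 = 117.4 mol/min; ν_B = −1, so ξ = 117.4/1 = 117.4 mol/min.
Outlet amounts (n = n₀ + ν ξ):
  B: 487 − 1(117.4) = 369.6
  C: 3608 − 3(117.4) = 3256
  A: 0 + 2(117.4) = 234.7

3260 mol/min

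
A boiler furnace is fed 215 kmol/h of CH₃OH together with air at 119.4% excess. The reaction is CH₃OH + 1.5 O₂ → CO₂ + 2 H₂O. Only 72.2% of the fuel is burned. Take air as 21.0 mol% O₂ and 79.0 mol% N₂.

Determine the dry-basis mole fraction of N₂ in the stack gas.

Stoichiometric O₂ = 1.5 × 215 = 322.5 kmol/h; O₂ fed = 322.5 × 2.194 = 707.6 kmol/h.
N₂ fed = 707.6 × 79/21 = 2662 kmol/h.
Fuel reacted = 0.722 × 215 → ξ = 155.2 kmol/h.
Outlet (n = n₀ + ν ξ):
  CH₃OH: 215 − 1(155.2) = 59.77
  O₂: 707.6 − 1.5(155.2) = 474.7
  N₂: 2662 (inert)
  CO₂: 0 + 1(155.2) = 155.2
  H₂O: 0 + 2(155.2) = 310.5
Dry total = 3352 kmol/h; y_N₂ (dry) = 2662 / 3352 = 0.7942.

0.794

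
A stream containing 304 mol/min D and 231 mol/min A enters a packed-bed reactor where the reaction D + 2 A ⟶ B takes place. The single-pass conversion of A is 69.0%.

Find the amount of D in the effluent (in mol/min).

A reacted = 0.69 × 231 = 159.4 mol/min; ν_A = −2, so ξ = 159.4/2 = 79.69 mol/min.
Outlet amounts (n = n₀ + ν ξ):
  D: 304 − 1(79.69) = 224.3
  A: 231 − 2(79.69) = 71.61
  B: 0 + 1(79.69) = 79.69

224 mol/min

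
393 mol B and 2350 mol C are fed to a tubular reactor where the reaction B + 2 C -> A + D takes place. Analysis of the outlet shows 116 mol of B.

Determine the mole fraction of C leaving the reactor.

For B: n = n₀ − 1ξ → 116 = 393 − 1ξ, giving ξ = 277 mol.
Outlet amounts (n = n₀ + ν ξ):
  B: 393 − 1(277) = 116
  C: 2350 − 2(277) = 1796
  A: 0 + 1(277) = 277
  D: 0 + 1(277) = 277
Total out = 2466 mol; y_C = 1796 / 2466 = 0.7283.

0.728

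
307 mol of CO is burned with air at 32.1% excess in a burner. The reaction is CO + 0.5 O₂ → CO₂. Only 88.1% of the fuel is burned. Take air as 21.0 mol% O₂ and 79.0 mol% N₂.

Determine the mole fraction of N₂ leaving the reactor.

0.671

Stoichiometric O₂ = 0.5 × 307 = 153.5 mol; O₂ fed = 153.5 × 1.321 = 202.8 mol.
N₂ fed = 202.8 × 79/21 = 762.8 mol.
Fuel reacted = 0.881 × 307 → ξ = 270.5 mol.
Outlet (n = n₀ + ν ξ):
  CO: 307 − 1(270.5) = 36.53
  O₂: 202.8 − 0.5(270.5) = 67.54
  N₂: 762.8 (inert)
  CO₂: 0 + 1(270.5) = 270.5
Total out = 1137 mol; y_N₂ = 762.8 / 1137 = 0.6707.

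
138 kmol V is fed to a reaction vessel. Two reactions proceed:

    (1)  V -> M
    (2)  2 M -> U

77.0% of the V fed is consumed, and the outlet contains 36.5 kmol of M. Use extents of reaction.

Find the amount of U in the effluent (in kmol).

Conversion of V: V consumed = 1ξ₁ = 0.77 × 138 → ξ₁ = 106.3 kmol.
M balance: n_M = 0 + 1ξ₁ − 2ξ₂ = 36.5 → ξ₂ = (1·106.3 − 36.5)/2 = 34.88 kmol.
Outlet amounts (n = n₀ + Σ ν·ξ):
  V: 138 − 1(106.3) = 31.74
  M: 0 + 1(106.3) − 2(34.88) = 36.5
  U: 0 + 1(34.88) = 34.88

34.9 kmol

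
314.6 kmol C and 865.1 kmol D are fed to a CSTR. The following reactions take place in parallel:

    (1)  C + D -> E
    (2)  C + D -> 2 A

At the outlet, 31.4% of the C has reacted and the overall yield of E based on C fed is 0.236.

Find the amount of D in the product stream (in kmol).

766 kmol

Yield of E: 1ξ₁ / 314.6 = 0.236 → ξ₁ = 74.25 kmol.
Conversion of C: 1ξ₁ + 1ξ₂ = 0.314 × 314.6 = 98.78 → ξ₂ = 24.54 kmol.
Outlet amounts (n = n₀ + Σ ν·ξ):
  C: 314.6 − 1(74.25) − 1(24.54) = 215.8
  D: 865.1 − 1(74.25) − 1(24.54) = 766.3
  E: 0 + 1(74.25) = 74.25
  A: 0 + 2(24.54) = 49.08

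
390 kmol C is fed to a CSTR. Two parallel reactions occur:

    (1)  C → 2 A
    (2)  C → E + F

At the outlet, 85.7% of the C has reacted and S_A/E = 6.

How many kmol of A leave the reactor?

Conversion of C: C consumed = 0.857 × 390 = 334.2 kmol = 1ξ₁ + 1ξ₂.
Selectivity: 2ξ₁ / (1ξ₂) = 6 → ξ₁ = 3 ξ₂.
Substitute: (1·3 + 1) ξ₂ = 334.2 → ξ₂ = 83.56 kmol, ξ₁ = 250.7 kmol.
Outlet amounts (n = n₀ + Σ ν·ξ):
  C: 390 − 1(250.7) − 1(83.56) = 55.77
  A: 0 + 2(250.7) = 501.3
  E: 0 + 1(83.56) = 83.56
  F: 0 + 1(83.56) = 83.56

501 kmol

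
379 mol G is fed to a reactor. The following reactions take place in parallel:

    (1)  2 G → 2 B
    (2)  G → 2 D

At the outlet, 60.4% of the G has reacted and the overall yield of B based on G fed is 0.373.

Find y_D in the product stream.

Yield of B: 2ξ₁ / 379 = 0.373 → ξ₁ = 70.68 mol.
Conversion of G: 2ξ₁ + 1ξ₂ = 0.604 × 379 = 228.9 → ξ₂ = 87.55 mol.
Outlet amounts (n = n₀ + Σ ν·ξ):
  G: 379 − 2(70.68) − 1(87.55) = 150.1
  B: 0 + 2(70.68) = 141.4
  D: 0 + 2(87.55) = 175.1
Total out = 466.5 mol; y_D = 175.1 / 466.5 = 0.3753.

0.375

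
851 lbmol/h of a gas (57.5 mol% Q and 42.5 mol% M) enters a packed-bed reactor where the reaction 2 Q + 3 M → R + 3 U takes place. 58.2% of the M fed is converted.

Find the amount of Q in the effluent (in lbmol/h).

M reacted = 0.582 × 361.7 = 210.5 lbmol/h; ν_M = −3, so ξ = 210.5/3 = 70.16 lbmol/h.
Outlet amounts (n = n₀ + ν ξ):
  Q: 489.3 − 2(70.16) = 349
  M: 361.7 − 3(70.16) = 151.2
  R: 0 + 1(70.16) = 70.16
  U: 0 + 3(70.16) = 210.5

349 lbmol/h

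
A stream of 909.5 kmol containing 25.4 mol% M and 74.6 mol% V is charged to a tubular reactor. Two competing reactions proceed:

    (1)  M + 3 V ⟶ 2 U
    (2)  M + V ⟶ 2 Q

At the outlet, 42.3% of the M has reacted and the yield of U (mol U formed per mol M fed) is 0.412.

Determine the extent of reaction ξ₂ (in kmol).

ξ₂ = 50.1 kmol

Yield of U: 2ξ₁ / 231 = 0.412 → ξ₁ = 47.59 kmol.
Conversion of M: 1ξ₁ + 1ξ₂ = 0.423 × 231 = 97.72 → ξ₂ = 50.13 kmol.
Outlet amounts (n = n₀ + Σ ν·ξ):
  M: 231 − 1(47.59) − 1(50.13) = 133.3
  V: 678.5 − 3(47.59) − 1(50.13) = 485.6
  U: 0 + 2(47.59) = 95.18
  Q: 0 + 2(50.13) = 100.3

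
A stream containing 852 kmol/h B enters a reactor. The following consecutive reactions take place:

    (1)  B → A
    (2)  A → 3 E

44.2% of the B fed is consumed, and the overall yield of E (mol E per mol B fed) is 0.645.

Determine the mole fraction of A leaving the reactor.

0.159

Conversion of B: B consumed = 1ξ₁ = 0.442 × 852 → ξ₁ = 376.6 kmol/h.
Yield of E: 3ξ₂ / 852 = 0.645 → ξ₂ = 183.2 kmol/h.
Outlet amounts (n = n₀ + Σ ν·ξ):
  B: 852 − 1(376.6) = 475.4
  A: 0 + 1(376.6) − 1(183.2) = 193.4
  E: 0 + 3(183.2) = 549.5
Total out = 1218 kmol/h; y_A = 193.4 / 1218 = 0.1587.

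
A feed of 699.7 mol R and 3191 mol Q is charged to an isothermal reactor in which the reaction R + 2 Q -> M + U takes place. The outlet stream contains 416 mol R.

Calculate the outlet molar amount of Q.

2620 mol

For R: n = n₀ − 1ξ → 416 = 699.7 − 1ξ, giving ξ = 283.7 mol.
Outlet amounts (n = n₀ + ν ξ):
  R: 699.7 − 1(283.7) = 416
  Q: 3191 − 2(283.7) = 2624
  M: 0 + 1(283.7) = 283.7
  U: 0 + 1(283.7) = 283.7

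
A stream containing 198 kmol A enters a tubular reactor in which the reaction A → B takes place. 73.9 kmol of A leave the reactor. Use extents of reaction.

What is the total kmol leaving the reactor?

For A: n = n₀ − 1ξ → 73.9 = 198 − 1ξ, giving ξ = 124.1 kmol.
Outlet amounts (n = n₀ + ν ξ):
  A: 198 − 1(124.1) = 73.9
  B: 0 + 1(124.1) = 124.1
Total out = 73.9 + 124.1 = 198 kmol.

198 kmol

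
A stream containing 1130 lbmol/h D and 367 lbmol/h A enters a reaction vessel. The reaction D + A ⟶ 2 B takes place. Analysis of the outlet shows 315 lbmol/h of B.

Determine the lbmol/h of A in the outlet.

For B: n = n₀ + 2ξ → 315 = 0 + 2ξ, giving ξ = 157.5 lbmol/h.
Outlet amounts (n = n₀ + ν ξ):
  D: 1130 − 1(157.5) = 972.5
  A: 367 − 1(157.5) = 209.5
  B: 0 + 2(157.5) = 315

210 lbmol/h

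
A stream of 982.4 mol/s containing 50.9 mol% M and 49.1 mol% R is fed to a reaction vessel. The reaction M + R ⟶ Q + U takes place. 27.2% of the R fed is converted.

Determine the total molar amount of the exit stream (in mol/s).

R reacted = 0.272 × 482.4 = 131.2 mol/s; ν_R = −1, so ξ = 131.2/1 = 131.2 mol/s.
Outlet amounts (n = n₀ + ν ξ):
  M: 500 − 1(131.2) = 368.8
  R: 482.4 − 1(131.2) = 351.2
  Q: 0 + 1(131.2) = 131.2
  U: 0 + 1(131.2) = 131.2
Total out = 368.8 + 351.2 + 131.2 + 131.2 = 982.4 mol/s.

982 mol/s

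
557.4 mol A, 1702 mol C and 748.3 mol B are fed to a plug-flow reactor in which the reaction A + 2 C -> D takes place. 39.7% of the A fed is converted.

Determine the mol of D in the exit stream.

A reacted = 0.397 × 557.4 = 221.3 mol; ν_A = −1, so ξ = 221.3/1 = 221.3 mol.
Outlet amounts (n = n₀ + ν ξ):
  A: 557.4 − 1(221.3) = 336.1
  C: 1702 − 2(221.3) = 1259
  D: 0 + 1(221.3) = 221.3
  B: 748.3 (inert)

221 mol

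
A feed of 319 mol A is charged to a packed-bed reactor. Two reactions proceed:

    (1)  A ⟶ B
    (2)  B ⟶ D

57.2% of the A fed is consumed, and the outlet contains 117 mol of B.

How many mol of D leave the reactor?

65.5 mol

Conversion of A: A consumed = 1ξ₁ = 0.572 × 319 → ξ₁ = 182.5 mol.
B balance: n_B = 0 + 1ξ₁ − 1ξ₂ = 117 → ξ₂ = (1·182.5 − 117)/1 = 65.47 mol.
Outlet amounts (n = n₀ + Σ ν·ξ):
  A: 319 − 1(182.5) = 136.5
  B: 0 + 1(182.5) − 1(65.47) = 117
  D: 0 + 1(65.47) = 65.47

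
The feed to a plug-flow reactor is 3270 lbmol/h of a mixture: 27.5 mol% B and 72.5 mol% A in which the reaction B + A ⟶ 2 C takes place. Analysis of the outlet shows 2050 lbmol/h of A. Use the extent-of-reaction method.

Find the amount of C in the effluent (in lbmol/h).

642 lbmol/h

For A: n = n₀ − 1ξ → 2050 = 2371 − 1ξ, giving ξ = 320.8 lbmol/h.
Outlet amounts (n = n₀ + ν ξ):
  B: 899.2 − 1(320.8) = 578.5
  A: 2371 − 1(320.8) = 2050
  C: 0 + 2(320.8) = 641.5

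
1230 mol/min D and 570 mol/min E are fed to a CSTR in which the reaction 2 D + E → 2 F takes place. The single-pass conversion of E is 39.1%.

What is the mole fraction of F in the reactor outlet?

E reacted = 0.391 × 570 = 222.9 mol/min; ν_E = −1, so ξ = 222.9/1 = 222.9 mol/min.
Outlet amounts (n = n₀ + ν ξ):
  D: 1230 − 2(222.9) = 784.3
  E: 570 − 1(222.9) = 347.1
  F: 0 + 2(222.9) = 445.7
Total out = 1577 mol/min; y_F = 445.7 / 1577 = 0.2826.

0.283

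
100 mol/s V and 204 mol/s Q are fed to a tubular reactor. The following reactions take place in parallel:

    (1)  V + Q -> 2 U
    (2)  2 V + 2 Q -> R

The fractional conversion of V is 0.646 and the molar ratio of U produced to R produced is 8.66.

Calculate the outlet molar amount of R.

10.2 mol/s

Conversion of V: V consumed = 0.646 × 100 = 64.6 mol/s = 1ξ₁ + 2ξ₂.
Selectivity: 2ξ₁ / (1ξ₂) = 8.66 → ξ₁ = 4.33 ξ₂.
Substitute: (1·4.33 + 2) ξ₂ = 64.6 → ξ₂ = 10.21 mol/s, ξ₁ = 44.19 mol/s.
Outlet amounts (n = n₀ + Σ ν·ξ):
  V: 100 − 1(44.19) − 2(10.21) = 35.4
  Q: 204 − 1(44.19) − 2(10.21) = 139.4
  U: 0 + 2(44.19) = 88.38
  R: 0 + 1(10.21) = 10.21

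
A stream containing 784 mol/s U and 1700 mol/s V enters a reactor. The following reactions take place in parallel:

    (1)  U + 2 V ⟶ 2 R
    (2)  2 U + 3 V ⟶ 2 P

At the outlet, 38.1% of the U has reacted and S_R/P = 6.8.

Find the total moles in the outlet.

2150 mol/s

Conversion of U: U consumed = 0.381 × 784 = 298.7 mol/s = 1ξ₁ + 2ξ₂.
Selectivity: 2ξ₁ / (2ξ₂) = 6.8 → ξ₁ = 6.8 ξ₂.
Substitute: (1·6.8 + 2) ξ₂ = 298.7 → ξ₂ = 33.94 mol/s, ξ₁ = 230.8 mol/s.
Outlet amounts (n = n₀ + Σ ν·ξ):
  U: 784 − 1(230.8) − 2(33.94) = 485.3
  V: 1700 − 2(230.8) − 3(33.94) = 1137
  R: 0 + 2(230.8) = 461.6
  P: 0 + 2(33.94) = 67.89
Total out = 485.3 + 1137 + 461.6 + 67.89 = 2151 mol/s.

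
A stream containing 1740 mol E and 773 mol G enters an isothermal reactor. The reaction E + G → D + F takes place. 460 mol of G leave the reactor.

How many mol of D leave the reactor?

For G: n = n₀ − 1ξ → 460 = 773 − 1ξ, giving ξ = 313 mol.
Outlet amounts (n = n₀ + ν ξ):
  E: 1740 − 1(313) = 1427
  G: 773 − 1(313) = 460
  D: 0 + 1(313) = 313
  F: 0 + 1(313) = 313

313 mol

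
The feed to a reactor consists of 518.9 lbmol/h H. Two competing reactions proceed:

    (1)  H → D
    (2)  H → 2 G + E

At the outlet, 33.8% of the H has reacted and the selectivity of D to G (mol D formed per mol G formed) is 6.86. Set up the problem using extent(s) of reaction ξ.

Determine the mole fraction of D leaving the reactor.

Conversion of H: H consumed = 0.338 × 518.9 = 175.4 lbmol/h = 1ξ₁ + 1ξ₂.
Selectivity: 1ξ₁ / (2ξ₂) = 6.86 → ξ₁ = 13.72 ξ₂.
Substitute: (1·13.72 + 1) ξ₂ = 175.4 → ξ₂ = 11.91 lbmol/h, ξ₁ = 163.5 lbmol/h.
Outlet amounts (n = n₀ + Σ ν·ξ):
  H: 518.9 − 1(163.5) − 1(11.91) = 343.5
  D: 0 + 1(163.5) = 163.5
  G: 0 + 2(11.91) = 23.83
  E: 0 + 1(11.91) = 11.91
Total out = 542.7 lbmol/h; y_D = 163.5 / 542.7 = 0.3012.

0.301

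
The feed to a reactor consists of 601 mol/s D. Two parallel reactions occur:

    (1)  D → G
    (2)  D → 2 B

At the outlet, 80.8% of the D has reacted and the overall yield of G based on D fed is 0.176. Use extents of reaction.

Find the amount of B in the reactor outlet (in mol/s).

Yield of G: 1ξ₁ / 601 = 0.176 → ξ₁ = 105.8 mol/s.
Conversion of D: 1ξ₁ + 1ξ₂ = 0.808 × 601 = 485.6 → ξ₂ = 379.8 mol/s.
Outlet amounts (n = n₀ + Σ ν·ξ):
  D: 601 − 1(105.8) − 1(379.8) = 115.4
  G: 0 + 1(105.8) = 105.8
  B: 0 + 2(379.8) = 759.7

760 mol/s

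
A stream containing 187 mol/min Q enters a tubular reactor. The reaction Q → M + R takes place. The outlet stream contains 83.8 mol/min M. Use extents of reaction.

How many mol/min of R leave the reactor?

83.8 mol/min

For M: n = n₀ + 1ξ → 83.8 = 0 + 1ξ, giving ξ = 83.8 mol/min.
Outlet amounts (n = n₀ + ν ξ):
  Q: 187 − 1(83.8) = 103.2
  M: 0 + 1(83.8) = 83.8
  R: 0 + 1(83.8) = 83.8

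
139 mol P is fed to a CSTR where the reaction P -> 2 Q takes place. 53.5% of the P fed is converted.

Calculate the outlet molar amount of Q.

P reacted = 0.535 × 139 = 74.37 mol; ν_P = −1, so ξ = 74.37/1 = 74.37 mol.
Outlet amounts (n = n₀ + ν ξ):
  P: 139 − 1(74.37) = 64.63
  Q: 0 + 2(74.37) = 148.7

149 mol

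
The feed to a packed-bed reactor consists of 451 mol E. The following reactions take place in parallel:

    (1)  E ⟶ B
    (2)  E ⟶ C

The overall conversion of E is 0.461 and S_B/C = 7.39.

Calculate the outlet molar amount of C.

Conversion of E: E consumed = 0.461 × 451 = 207.9 mol = 1ξ₁ + 1ξ₂.
Selectivity: 1ξ₁ / (1ξ₂) = 7.39 → ξ₁ = 7.39 ξ₂.
Substitute: (1·7.39 + 1) ξ₂ = 207.9 → ξ₂ = 24.78 mol, ξ₁ = 183.1 mol.
Outlet amounts (n = n₀ + Σ ν·ξ):
  E: 451 − 1(183.1) − 1(24.78) = 243.1
  B: 0 + 1(183.1) = 183.1
  C: 0 + 1(24.78) = 24.78

24.8 mol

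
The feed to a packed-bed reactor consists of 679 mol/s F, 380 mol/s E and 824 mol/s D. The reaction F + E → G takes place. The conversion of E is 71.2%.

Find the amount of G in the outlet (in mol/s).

271 mol/s

E reacted = 0.712 × 380 = 270.6 mol/s; ν_E = −1, so ξ = 270.6/1 = 270.6 mol/s.
Outlet amounts (n = n₀ + ν ξ):
  F: 679 − 1(270.6) = 408.4
  E: 380 − 1(270.6) = 109.4
  G: 0 + 1(270.6) = 270.6
  D: 824 (inert)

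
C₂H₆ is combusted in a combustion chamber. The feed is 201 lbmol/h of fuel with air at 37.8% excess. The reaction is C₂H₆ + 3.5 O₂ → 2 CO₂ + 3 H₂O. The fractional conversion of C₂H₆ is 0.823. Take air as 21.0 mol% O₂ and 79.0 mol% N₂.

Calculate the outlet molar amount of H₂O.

496 lbmol/h

Stoichiometric O₂ = 3.5 × 201 = 703.5 lbmol/h; O₂ fed = 703.5 × 1.378 = 969.4 lbmol/h.
N₂ fed = 969.4 × 79/21 = 3647 lbmol/h.
Fuel reacted = 0.823 × 201 → ξ = 165.4 lbmol/h.
Outlet (n = n₀ + ν ξ):
  C₂H₆: 201 − 1(165.4) = 35.58
  O₂: 969.4 − 3.5(165.4) = 390.4
  N₂: 3647 (inert)
  CO₂: 0 + 2(165.4) = 330.8
  H₂O: 0 + 3(165.4) = 496.3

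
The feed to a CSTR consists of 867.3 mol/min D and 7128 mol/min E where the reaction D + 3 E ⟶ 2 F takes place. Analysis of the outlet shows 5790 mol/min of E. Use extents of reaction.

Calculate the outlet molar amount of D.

For E: n = n₀ − 3ξ → 5790 = 7128 − 3ξ, giving ξ = 446 mol/min.
Outlet amounts (n = n₀ + ν ξ):
  D: 867.3 − 1(446) = 421.3
  E: 7128 − 3(446) = 5790
  F: 0 + 2(446) = 892

421 mol/min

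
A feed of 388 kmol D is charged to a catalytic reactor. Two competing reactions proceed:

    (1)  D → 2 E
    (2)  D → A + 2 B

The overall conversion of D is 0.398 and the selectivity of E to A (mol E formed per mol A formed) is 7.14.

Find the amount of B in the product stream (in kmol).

67.6 kmol

Conversion of D: D consumed = 0.398 × 388 = 154.4 kmol = 1ξ₁ + 1ξ₂.
Selectivity: 2ξ₁ / (1ξ₂) = 7.14 → ξ₁ = 3.57 ξ₂.
Substitute: (1·3.57 + 1) ξ₂ = 154.4 → ξ₂ = 33.79 kmol, ξ₁ = 120.6 kmol.
Outlet amounts (n = n₀ + Σ ν·ξ):
  D: 388 − 1(120.6) − 1(33.79) = 233.6
  E: 0 + 2(120.6) = 241.3
  A: 0 + 1(33.79) = 33.79
  B: 0 + 2(33.79) = 67.58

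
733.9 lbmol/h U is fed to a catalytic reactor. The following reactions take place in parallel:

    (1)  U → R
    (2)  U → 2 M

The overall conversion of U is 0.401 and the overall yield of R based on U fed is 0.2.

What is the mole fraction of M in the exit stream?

Yield of R: 1ξ₁ / 733.9 = 0.2 → ξ₁ = 146.8 lbmol/h.
Conversion of U: 1ξ₁ + 1ξ₂ = 0.401 × 733.9 = 294.3 → ξ₂ = 147.5 lbmol/h.
Outlet amounts (n = n₀ + Σ ν·ξ):
  U: 733.9 − 1(146.8) − 1(147.5) = 439.6
  R: 0 + 1(146.8) = 146.8
  M: 0 + 2(147.5) = 295
Total out = 881.4 lbmol/h; y_M = 295 / 881.4 = 0.3347.

0.335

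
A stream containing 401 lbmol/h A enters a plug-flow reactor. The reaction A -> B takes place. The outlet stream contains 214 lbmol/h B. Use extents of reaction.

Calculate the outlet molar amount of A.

187 lbmol/h

For B: n = n₀ + 1ξ → 214 = 0 + 1ξ, giving ξ = 214 lbmol/h.
Outlet amounts (n = n₀ + ν ξ):
  A: 401 − 1(214) = 187
  B: 0 + 1(214) = 214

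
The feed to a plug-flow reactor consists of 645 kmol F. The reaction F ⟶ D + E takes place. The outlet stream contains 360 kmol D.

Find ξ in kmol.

For D: n = n₀ + 1ξ → 360 = 0 + 1ξ, giving ξ = 360 kmol.
Outlet amounts (n = n₀ + ν ξ):
  F: 645 − 1(360) = 285
  D: 0 + 1(360) = 360
  E: 0 + 1(360) = 360

ξ = 360 kmol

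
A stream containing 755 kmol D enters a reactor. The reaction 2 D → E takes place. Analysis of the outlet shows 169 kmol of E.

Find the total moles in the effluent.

For E: n = n₀ + 1ξ → 169 = 0 + 1ξ, giving ξ = 169 kmol.
Outlet amounts (n = n₀ + ν ξ):
  D: 755 − 2(169) = 417
  E: 0 + 1(169) = 169
Total out = 417 + 169 = 586 kmol.

586 kmol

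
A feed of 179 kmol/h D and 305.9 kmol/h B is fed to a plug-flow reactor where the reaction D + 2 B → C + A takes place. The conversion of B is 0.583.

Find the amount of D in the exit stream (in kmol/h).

B reacted = 0.583 × 305.9 = 178.3 kmol/h; ν_B = −2, so ξ = 178.3/2 = 89.17 kmol/h.
Outlet amounts (n = n₀ + ν ξ):
  D: 179 − 1(89.17) = 89.83
  B: 305.9 − 2(89.17) = 127.6
  C: 0 + 1(89.17) = 89.17
  A: 0 + 1(89.17) = 89.17

89.8 kmol/h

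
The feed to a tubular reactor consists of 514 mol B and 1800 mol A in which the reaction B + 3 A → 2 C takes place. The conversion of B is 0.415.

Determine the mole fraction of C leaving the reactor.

0.226

B reacted = 0.415 × 514 = 213.3 mol; ν_B = −1, so ξ = 213.3/1 = 213.3 mol.
Outlet amounts (n = n₀ + ν ξ):
  B: 514 − 1(213.3) = 300.7
  A: 1800 − 3(213.3) = 1160
  C: 0 + 2(213.3) = 426.6
Total out = 1887 mol; y_C = 426.6 / 1887 = 0.226.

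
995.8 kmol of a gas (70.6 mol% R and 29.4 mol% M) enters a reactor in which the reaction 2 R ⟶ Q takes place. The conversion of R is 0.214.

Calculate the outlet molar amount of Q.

R reacted = 0.214 × 703 = 150.4 kmol; ν_R = −2, so ξ = 150.4/2 = 75.22 kmol.
Outlet amounts (n = n₀ + ν ξ):
  R: 703 − 2(75.22) = 552.6
  Q: 0 + 1(75.22) = 75.22
  M: 292.8 (inert)

75.2 kmol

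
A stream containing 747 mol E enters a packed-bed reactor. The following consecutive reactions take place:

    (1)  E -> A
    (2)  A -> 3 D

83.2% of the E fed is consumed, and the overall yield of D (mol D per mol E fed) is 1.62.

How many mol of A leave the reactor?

Conversion of E: E consumed = 1ξ₁ = 0.832 × 747 → ξ₁ = 621.5 mol.
Yield of D: 3ξ₂ / 747 = 1.62 → ξ₂ = 403.4 mol.
Outlet amounts (n = n₀ + Σ ν·ξ):
  E: 747 − 1(621.5) = 125.5
  A: 0 + 1(621.5) − 1(403.4) = 218.1
  D: 0 + 3(403.4) = 1210

218 mol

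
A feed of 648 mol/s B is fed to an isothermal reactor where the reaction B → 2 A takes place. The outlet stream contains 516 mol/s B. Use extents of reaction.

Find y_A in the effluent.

0.338

For B: n = n₀ − 1ξ → 516 = 648 − 1ξ, giving ξ = 132 mol/s.
Outlet amounts (n = n₀ + ν ξ):
  B: 648 − 1(132) = 516
  A: 0 + 2(132) = 264
Total out = 780 mol/s; y_A = 264 / 780 = 0.3385.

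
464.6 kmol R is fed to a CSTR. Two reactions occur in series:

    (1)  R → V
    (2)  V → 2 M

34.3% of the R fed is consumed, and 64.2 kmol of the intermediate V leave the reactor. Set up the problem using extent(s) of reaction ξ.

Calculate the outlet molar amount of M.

190 kmol

Conversion of R: R consumed = 1ξ₁ = 0.343 × 464.6 → ξ₁ = 159.4 kmol.
V balance: n_V = 0 + 1ξ₁ − 1ξ₂ = 64.2 → ξ₂ = (1·159.4 − 64.2)/1 = 95.16 kmol.
Outlet amounts (n = n₀ + Σ ν·ξ):
  R: 464.6 − 1(159.4) = 305.2
  V: 0 + 1(159.4) − 1(95.16) = 64.2
  M: 0 + 2(95.16) = 190.3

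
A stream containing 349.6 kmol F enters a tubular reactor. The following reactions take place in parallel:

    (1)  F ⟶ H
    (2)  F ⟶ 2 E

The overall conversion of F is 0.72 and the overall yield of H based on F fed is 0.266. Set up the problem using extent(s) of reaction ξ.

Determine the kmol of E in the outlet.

Yield of H: 1ξ₁ / 349.6 = 0.266 → ξ₁ = 92.99 kmol.
Conversion of F: 1ξ₁ + 1ξ₂ = 0.72 × 349.6 = 251.7 → ξ₂ = 158.7 kmol.
Outlet amounts (n = n₀ + Σ ν·ξ):
  F: 349.6 − 1(92.99) − 1(158.7) = 97.89
  H: 0 + 1(92.99) = 92.99
  E: 0 + 2(158.7) = 317.4

317 kmol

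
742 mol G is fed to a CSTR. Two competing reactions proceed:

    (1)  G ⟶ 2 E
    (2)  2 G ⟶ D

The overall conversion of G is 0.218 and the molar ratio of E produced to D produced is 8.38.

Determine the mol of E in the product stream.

Conversion of G: G consumed = 0.218 × 742 = 161.8 mol = 1ξ₁ + 2ξ₂.
Selectivity: 2ξ₁ / (1ξ₂) = 8.38 → ξ₁ = 4.19 ξ₂.
Substitute: (1·4.19 + 2) ξ₂ = 161.8 → ξ₂ = 26.13 mol, ξ₁ = 109.5 mol.
Outlet amounts (n = n₀ + Σ ν·ξ):
  G: 742 − 1(109.5) − 2(26.13) = 580.2
  E: 0 + 2(109.5) = 219
  D: 0 + 1(26.13) = 26.13

219 mol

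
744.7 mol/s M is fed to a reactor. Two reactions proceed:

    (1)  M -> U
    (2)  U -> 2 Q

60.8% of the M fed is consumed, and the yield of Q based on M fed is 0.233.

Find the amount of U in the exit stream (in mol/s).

366 mol/s

Conversion of M: M consumed = 1ξ₁ = 0.608 × 744.7 → ξ₁ = 452.8 mol/s.
Yield of Q: 2ξ₂ / 744.7 = 0.233 → ξ₂ = 86.76 mol/s.
Outlet amounts (n = n₀ + Σ ν·ξ):
  M: 744.7 − 1(452.8) = 291.9
  U: 0 + 1(452.8) − 1(86.76) = 366
  Q: 0 + 2(86.76) = 173.5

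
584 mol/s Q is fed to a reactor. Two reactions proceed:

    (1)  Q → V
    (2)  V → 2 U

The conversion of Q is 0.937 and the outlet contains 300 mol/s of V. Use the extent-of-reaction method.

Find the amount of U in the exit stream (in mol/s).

Conversion of Q: Q consumed = 1ξ₁ = 0.937 × 584 → ξ₁ = 547.2 mol/s.
V balance: n_V = 0 + 1ξ₁ − 1ξ₂ = 300 → ξ₂ = (1·547.2 − 300)/1 = 247.2 mol/s.
Outlet amounts (n = n₀ + Σ ν·ξ):
  Q: 584 − 1(547.2) = 36.79
  V: 0 + 1(547.2) − 1(247.2) = 300
  U: 0 + 2(247.2) = 494.4

494 mol/s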